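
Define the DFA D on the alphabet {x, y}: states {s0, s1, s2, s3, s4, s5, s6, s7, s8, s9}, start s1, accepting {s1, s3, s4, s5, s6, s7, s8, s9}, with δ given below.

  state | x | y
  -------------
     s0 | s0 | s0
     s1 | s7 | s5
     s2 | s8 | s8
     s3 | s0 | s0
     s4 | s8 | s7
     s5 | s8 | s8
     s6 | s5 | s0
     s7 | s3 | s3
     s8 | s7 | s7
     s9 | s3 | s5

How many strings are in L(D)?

19

The useful subgraph on states {s1, s3, s5, s7, s8} is acyclic, so L(D) is finite; the longest accepting path visits 5 useful states, giving maximum string length 4.
Counting accepting paths from s1 by length: 1 of length 0, 2 of length 1, 4 of length 2, 4 of length 3, 8 of length 4. Total 19.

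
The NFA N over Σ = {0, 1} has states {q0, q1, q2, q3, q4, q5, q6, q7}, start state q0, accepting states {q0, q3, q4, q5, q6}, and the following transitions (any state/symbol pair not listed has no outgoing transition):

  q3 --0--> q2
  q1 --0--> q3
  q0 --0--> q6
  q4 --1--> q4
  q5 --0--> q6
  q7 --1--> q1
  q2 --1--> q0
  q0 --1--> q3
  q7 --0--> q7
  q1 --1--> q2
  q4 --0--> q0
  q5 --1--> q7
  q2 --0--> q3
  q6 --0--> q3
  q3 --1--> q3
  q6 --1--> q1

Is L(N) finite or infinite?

State q0 is reachable from the start and can reach an accepting state, and it lies on the cycle q0 → q3 → q2 → q0.
Traversing that cycle any number of times yields accepted strings of unbounded length, so the language is infinite.

infinite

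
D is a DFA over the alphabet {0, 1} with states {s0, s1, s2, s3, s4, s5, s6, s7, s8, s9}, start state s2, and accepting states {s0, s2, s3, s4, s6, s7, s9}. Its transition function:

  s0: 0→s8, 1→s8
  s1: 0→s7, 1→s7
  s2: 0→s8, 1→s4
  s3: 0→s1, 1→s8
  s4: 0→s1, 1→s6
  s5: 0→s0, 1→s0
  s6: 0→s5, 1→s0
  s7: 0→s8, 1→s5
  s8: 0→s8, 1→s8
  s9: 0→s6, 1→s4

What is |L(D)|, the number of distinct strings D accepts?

The useful subgraph on states {s0, s1, s2, s4, s5, s6, s7} is acyclic, so L(D) is finite; the longest accepting path visits 6 useful states, giving maximum string length 5.
Counting accepting paths from s2 by length: 1 of length 0, 1 of length 1, 1 of length 2, 3 of length 3, 2 of length 4, 4 of length 5. Total 12.

12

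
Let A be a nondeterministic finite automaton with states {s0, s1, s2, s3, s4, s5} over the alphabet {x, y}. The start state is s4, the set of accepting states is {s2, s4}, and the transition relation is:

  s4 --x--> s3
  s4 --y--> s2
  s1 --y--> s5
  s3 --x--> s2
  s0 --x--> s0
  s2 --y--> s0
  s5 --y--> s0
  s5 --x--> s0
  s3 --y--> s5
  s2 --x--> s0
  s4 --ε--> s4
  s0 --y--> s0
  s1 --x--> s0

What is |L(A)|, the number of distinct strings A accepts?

The useful subgraph on states {s2, s3, s4} is acyclic, so L(A) is finite; the longest accepting path visits 3 useful states, giving maximum string length 2.
Counting accepting paths from s4 by length: 1 of length 0, 1 of length 1, 1 of length 2. Total 3.

3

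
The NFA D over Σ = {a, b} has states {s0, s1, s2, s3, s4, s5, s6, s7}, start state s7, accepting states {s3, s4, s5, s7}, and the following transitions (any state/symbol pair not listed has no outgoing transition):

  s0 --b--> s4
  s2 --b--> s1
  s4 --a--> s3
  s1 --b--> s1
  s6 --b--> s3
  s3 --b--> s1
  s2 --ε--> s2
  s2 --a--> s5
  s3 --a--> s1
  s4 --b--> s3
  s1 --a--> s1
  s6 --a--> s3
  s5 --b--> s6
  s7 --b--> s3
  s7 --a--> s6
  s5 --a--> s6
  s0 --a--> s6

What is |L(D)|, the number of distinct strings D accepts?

4

The useful subgraph on states {s3, s6, s7} is acyclic, so L(D) is finite; the longest accepting path visits 3 useful states, giving maximum string length 2.
Counting accepting paths from s7 by length: 1 of length 0, 1 of length 1, 2 of length 2. Total 4.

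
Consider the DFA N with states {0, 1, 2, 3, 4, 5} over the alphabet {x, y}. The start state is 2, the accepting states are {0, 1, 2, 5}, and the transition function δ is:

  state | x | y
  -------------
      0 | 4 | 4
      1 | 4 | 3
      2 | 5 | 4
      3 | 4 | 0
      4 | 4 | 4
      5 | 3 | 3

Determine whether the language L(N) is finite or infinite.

The useful states (reachable from 2 and able to reach an accepting state) are {0, 2, 3, 5}.
Restricted to these states the transition graph has no cycle, so every accepting path has bounded length and L is finite.

finite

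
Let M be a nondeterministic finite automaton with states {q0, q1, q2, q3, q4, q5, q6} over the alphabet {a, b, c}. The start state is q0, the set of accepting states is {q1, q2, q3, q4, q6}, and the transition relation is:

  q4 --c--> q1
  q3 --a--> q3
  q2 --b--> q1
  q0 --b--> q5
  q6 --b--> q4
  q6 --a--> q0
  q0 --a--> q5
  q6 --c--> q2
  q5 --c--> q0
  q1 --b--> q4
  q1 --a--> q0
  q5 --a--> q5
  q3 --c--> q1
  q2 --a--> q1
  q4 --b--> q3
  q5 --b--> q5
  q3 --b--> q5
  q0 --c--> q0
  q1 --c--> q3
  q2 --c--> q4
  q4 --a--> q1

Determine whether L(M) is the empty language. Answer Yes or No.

The states reachable from the start state are {q0, q5}.
None of the accepting states {q1, q2, q3, q4, q6} is reachable, so no string is accepted and L(M) = ∅.

Yes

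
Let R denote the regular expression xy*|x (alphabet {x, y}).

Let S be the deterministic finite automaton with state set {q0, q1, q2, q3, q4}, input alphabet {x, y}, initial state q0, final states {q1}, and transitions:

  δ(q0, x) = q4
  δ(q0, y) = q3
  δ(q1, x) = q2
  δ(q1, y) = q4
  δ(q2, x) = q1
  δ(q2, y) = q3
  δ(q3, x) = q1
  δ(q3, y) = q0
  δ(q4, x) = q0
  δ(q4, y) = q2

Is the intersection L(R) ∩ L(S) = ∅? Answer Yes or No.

Converting the expression R to a DFA (subset construction, then merging equivalent states) gives the minimal DFA with states {r0, r1, r2}, start state r0, accepting states {r1} and transitions r0: x→r1, y→r2; r1: x→r2, y→r1; r2: x→r2, y→r2.
Exploring the product automaton R × S from the start pair (r0, q0), following both machines on each input symbol, reaches 10 state pairs: (r0, q0), (r1, q4), (r2, q3), (r2, q0), (r1, q2), (r2, q1), (r2, q4), (r1, q3), (r2, q2), (r1, q0).
R accepts in {r1} and S accepts in {q1}; no reachable pair has both components accepting, so no string drives both machines to acceptance simultaneously and L(R) ∩ L(S) = ∅.
So no string is accepted by both, and the intersection is empty.

Yes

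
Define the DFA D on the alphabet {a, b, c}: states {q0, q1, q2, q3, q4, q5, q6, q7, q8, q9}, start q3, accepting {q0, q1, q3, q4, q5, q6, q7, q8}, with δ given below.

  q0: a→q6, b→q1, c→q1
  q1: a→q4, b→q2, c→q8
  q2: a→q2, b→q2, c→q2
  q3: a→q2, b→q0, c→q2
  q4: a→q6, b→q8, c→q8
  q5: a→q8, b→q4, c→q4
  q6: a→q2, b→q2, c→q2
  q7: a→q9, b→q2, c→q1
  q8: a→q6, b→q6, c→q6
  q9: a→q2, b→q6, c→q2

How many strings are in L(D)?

33

The useful subgraph on states {q0, q1, q3, q4, q6, q8} is acyclic, so L(D) is finite; the longest accepting path visits 6 useful states, giving maximum string length 5.
Counting accepting paths from q3 by length: 1 of length 0, 1 of length 1, 3 of length 2, 4 of length 3, 12 of length 4, 12 of length 5. Total 33.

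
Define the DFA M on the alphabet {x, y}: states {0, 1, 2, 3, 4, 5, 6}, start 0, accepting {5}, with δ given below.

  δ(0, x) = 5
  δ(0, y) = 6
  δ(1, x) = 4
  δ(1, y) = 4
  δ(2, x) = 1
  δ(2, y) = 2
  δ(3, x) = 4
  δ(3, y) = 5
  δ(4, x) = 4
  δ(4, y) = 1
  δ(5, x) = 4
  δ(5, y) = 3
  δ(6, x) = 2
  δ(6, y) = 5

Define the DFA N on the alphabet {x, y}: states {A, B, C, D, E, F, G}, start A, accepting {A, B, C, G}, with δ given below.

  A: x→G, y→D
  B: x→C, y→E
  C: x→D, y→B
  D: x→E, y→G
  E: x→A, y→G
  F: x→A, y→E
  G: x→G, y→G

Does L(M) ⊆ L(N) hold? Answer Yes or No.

Exploring the product automaton M × N from the start pair (0, A), following both machines on each input symbol, reaches 13 state pairs: (0, A), (5, G), (6, D), (4, G), (3, G), (2, E), (1, G), (1, A), (2, G), (4, D), (4, E), (4, A), (1, D).
M accepts in {5} and N accepts in {A, B, C, G}. The reachable pairs whose M-component is accepting are (5, G); in each of them the N-component is accepting too, so the product for L(M) \ L(N) (M-component accepting, N-component rejecting) has no reachable accepting pair and the difference is empty.
Hence every string in L(M) is also in L(N).

Yes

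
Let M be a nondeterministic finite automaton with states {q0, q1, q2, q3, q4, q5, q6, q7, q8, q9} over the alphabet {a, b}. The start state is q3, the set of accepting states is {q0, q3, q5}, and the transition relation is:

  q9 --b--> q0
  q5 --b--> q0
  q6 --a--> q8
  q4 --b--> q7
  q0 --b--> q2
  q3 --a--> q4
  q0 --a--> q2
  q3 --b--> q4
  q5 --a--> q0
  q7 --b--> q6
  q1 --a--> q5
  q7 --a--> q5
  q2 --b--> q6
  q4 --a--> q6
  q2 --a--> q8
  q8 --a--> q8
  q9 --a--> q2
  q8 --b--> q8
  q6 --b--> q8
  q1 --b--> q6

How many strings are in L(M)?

7

The useful subgraph on states {q0, q3, q4, q5, q7} is acyclic, so L(M) is finite; the longest accepting path visits 5 useful states, giving maximum string length 4.
Counting accepting paths from q3 by length: 1 of length 0, 2 of length 3, 4 of length 4. Total 7.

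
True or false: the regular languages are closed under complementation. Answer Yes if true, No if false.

Yes

Take a complete DFA for L and swap accepting and non-accepting states; the resulting DFA accepts exactly Σ* \ L.
So the regular languages are closed under complement.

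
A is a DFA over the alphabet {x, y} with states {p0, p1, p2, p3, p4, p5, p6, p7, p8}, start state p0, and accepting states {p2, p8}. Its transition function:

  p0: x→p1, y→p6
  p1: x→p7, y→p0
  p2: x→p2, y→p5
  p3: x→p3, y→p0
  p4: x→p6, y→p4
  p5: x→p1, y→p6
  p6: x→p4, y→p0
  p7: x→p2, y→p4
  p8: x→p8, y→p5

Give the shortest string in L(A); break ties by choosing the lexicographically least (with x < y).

A breadth-first search from p0 reaches an accepting state first via the path p0 → p1 → p7 → p2 on input xxx.
No string of length < 3 is accepted (BFS exhausts all shorter strings without reaching an accepting state), and xxx is the lexicographically least accepting string of length 3.

xxx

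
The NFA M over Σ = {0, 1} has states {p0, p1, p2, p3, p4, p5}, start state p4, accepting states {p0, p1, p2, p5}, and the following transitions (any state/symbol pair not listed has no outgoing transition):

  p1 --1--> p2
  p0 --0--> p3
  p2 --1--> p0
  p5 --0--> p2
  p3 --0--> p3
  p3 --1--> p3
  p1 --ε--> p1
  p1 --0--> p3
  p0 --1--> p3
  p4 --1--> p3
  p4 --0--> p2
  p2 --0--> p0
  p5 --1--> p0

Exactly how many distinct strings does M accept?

The useful subgraph on states {p0, p2, p4} is acyclic, so L(M) is finite; the longest accepting path visits 3 useful states, giving maximum string length 2.
Counting accepting paths from p4 by length: 1 of length 1, 2 of length 2. Total 3.

3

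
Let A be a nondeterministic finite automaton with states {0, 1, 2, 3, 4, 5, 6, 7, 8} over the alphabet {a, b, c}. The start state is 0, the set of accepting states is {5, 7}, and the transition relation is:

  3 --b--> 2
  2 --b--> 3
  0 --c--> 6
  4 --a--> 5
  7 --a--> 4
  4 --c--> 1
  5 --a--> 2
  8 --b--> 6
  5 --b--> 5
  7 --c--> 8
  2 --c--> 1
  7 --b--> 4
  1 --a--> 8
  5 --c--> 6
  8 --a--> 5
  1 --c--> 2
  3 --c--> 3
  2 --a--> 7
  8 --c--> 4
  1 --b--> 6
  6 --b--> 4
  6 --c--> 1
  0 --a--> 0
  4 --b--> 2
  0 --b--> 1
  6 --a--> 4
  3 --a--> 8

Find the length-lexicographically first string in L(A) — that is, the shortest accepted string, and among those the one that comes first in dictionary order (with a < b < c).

baa

A breadth-first search from 0 reaches an accepting state first via the path 0 → 1 → 8 → 5 on input baa.
No string of length < 3 is accepted (BFS exhausts all shorter strings without reaching an accepting state), and baa is the lexicographically least accepting string of length 3.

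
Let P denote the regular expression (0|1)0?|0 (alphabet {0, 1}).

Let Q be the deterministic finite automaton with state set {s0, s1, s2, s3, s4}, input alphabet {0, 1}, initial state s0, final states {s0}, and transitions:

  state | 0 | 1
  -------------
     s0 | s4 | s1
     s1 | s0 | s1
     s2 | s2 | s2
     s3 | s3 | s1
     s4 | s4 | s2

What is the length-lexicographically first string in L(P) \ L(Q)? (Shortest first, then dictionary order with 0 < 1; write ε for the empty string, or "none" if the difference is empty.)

The string 0 is accepted by P but not by Q.
No shorter string lies in the difference, and 0 is the lexicographically first length-1 string in L(P) \ L(Q).

0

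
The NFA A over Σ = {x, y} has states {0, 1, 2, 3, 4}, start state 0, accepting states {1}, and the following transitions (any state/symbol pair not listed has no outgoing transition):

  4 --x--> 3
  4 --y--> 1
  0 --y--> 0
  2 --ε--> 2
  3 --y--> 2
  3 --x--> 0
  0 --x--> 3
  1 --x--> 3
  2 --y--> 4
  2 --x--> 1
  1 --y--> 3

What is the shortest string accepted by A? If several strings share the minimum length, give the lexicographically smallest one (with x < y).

xyx

A breadth-first search from 0 reaches an accepting state first via the path 0 → 3 → 2 → 1 on input xyx.
No string of length < 3 is accepted (BFS exhausts all shorter strings without reaching an accepting state), and xyx is the lexicographically least accepting string of length 3.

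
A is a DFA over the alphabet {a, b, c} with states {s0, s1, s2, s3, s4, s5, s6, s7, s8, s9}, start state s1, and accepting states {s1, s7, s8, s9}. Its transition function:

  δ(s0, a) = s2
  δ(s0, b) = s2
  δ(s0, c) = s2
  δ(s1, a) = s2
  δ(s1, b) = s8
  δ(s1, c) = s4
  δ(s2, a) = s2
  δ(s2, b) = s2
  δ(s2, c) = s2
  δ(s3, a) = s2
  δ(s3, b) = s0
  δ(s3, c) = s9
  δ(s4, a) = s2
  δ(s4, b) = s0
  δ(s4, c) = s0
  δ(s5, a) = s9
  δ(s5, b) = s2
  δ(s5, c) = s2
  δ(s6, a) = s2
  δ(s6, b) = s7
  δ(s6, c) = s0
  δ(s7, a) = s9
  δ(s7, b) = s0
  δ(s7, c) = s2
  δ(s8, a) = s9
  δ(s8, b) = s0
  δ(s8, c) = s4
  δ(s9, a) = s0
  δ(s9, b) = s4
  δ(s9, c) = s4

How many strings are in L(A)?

3

The useful subgraph on states {s1, s8, s9} is acyclic, so L(A) is finite; the longest accepting path visits 3 useful states, giving maximum string length 2.
Counting accepting paths from s1 by length: 1 of length 0, 1 of length 1, 1 of length 2. Total 3.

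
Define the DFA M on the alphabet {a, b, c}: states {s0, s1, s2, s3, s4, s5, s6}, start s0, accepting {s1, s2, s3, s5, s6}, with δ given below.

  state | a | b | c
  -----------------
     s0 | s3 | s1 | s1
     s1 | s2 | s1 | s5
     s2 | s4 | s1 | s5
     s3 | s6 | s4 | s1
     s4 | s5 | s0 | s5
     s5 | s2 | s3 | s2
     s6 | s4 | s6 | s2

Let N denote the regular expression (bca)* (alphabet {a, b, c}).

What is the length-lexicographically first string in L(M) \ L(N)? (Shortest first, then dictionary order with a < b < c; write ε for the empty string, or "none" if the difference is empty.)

a

The string a is accepted by M but not by N.
No shorter string lies in the difference, and a is the lexicographically first length-1 string in L(M) \ L(N).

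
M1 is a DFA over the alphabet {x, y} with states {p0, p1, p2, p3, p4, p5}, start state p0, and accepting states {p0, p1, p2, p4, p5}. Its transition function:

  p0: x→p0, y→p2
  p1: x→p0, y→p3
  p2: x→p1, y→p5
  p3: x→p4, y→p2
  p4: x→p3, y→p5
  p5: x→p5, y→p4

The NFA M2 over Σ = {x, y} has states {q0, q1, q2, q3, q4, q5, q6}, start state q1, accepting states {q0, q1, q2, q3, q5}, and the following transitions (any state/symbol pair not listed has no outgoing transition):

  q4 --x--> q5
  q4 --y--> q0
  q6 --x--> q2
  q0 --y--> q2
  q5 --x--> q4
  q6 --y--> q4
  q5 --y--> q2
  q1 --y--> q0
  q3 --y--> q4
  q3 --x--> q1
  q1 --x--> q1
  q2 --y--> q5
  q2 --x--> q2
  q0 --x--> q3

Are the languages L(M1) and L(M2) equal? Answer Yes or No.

Yes

Exploring the product automaton M1 × M2 from the start pair (p0, q1), following both machines on each input symbol, reaches 6 state pairs: (p0, q1), (p2, q0), (p1, q3), (p5, q2), (p3, q4), (p4, q5).
M1 accepts in {p0, p1, p2, p4, p5} and M2 accepts in {q0, q1, q2, q3, q5}. In every reachable pair the two components are either both accepting — (p0, q1), (p2, q0), (p1, q3), (p5, q2), (p4, q5) — or both non-accepting, so no string is accepted by exactly one of the machines: L(M1) \ L(M2) and L(M2) \ L(M1) are both empty.
Hence every string is accepted by M1 iff it is accepted by M2, and the two languages coincide.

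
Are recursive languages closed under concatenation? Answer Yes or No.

Yes

For an input of length n, try each of the n+1 split points, running the decider for L₁ on the prefix and the decider for L₂ on the suffix; accept if some split succeeds. Finitely many halting sub-runs, so this decides L₁L₂.
So the recursive languages are closed under concatenation.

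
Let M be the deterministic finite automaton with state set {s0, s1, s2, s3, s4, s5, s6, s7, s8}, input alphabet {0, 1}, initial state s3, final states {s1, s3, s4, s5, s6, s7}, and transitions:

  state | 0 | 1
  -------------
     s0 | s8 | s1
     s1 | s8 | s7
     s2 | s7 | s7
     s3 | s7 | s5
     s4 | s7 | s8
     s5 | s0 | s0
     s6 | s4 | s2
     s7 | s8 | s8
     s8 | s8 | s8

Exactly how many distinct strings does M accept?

The useful subgraph on states {s0, s1, s3, s5, s7} is acyclic, so L(M) is finite; the longest accepting path visits 5 useful states, giving maximum string length 4.
Counting accepting paths from s3 by length: 1 of length 0, 2 of length 1, 2 of length 3, 2 of length 4. Total 7.

7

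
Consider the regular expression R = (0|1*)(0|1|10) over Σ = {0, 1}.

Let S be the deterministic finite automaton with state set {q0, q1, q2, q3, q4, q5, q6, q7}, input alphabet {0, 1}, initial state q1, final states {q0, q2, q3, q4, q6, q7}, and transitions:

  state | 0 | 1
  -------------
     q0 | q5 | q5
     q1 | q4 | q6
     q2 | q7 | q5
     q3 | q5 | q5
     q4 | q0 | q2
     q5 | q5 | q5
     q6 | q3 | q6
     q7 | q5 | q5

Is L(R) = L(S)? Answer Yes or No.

Converting the expression R to a DFA (subset construction, then merging equivalent states) gives the minimal DFA with states {r0, r1, r2, r3, r4, r5}, start state r0, accepting states {r1, r2, r3, r4} and transitions r0: 0→r1, 1→r2; r1: 0→r3, 1→r4; r2: 0→r3, 1→r2; r3: 0→r5, 1→r5; r4: 0→r3, 1→r5; r5: 0→r5, 1→r5.
Exploring the product automaton R × S from the start pair (r0, q1), following both machines on each input symbol, reaches 8 state pairs: (r0, q1), (r1, q4), (r2, q6), (r3, q0), (r4, q2), (r3, q3), (r5, q5), (r3, q7).
R accepts in {r1, r2, r3, r4} and S accepts in {q0, q2, q3, q4, q6, q7}. In every reachable pair the two components are either both accepting — (r1, q4), (r2, q6), (r3, q0), (r4, q2), (r3, q3), (r3, q7) — or both non-accepting, so no string is accepted by exactly one of the machines: L(R) \ L(S) and L(S) \ L(R) are both empty.
Hence every string is accepted by R iff it is accepted by S, and the two languages coincide.

Yes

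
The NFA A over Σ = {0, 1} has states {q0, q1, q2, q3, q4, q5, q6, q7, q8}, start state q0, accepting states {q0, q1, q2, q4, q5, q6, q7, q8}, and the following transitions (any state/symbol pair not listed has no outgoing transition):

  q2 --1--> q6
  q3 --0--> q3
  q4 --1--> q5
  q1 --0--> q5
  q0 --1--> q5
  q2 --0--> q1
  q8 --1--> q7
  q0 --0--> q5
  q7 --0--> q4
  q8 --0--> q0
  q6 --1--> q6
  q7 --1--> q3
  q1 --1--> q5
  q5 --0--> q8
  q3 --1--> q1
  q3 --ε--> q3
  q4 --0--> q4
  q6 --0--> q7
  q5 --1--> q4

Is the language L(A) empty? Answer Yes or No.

The empty string ε is accepted: the run q0 ends in the accepting state q0.
Since at least one string is accepted, L(A) is not empty.

No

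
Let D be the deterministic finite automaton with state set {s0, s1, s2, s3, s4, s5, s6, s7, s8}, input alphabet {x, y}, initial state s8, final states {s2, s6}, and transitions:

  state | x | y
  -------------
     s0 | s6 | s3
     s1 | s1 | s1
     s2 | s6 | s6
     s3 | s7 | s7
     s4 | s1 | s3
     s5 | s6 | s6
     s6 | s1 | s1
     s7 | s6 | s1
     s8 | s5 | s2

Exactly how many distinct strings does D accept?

The useful subgraph on states {s2, s5, s6, s8} is acyclic, so L(D) is finite; the longest accepting path visits 3 useful states, giving maximum string length 2.
Counting accepting paths from s8 by length: 1 of length 1, 4 of length 2. Total 5.

5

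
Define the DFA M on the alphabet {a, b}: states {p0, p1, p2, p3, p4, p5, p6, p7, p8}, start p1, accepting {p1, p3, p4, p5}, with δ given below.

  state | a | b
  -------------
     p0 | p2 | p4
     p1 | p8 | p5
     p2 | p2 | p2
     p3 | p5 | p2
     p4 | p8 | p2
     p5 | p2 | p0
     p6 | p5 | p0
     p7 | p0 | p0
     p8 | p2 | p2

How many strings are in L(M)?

The useful subgraph on states {p0, p1, p4, p5} is acyclic, so L(M) is finite; the longest accepting path visits 4 useful states, giving maximum string length 3.
Counting accepting paths from p1 by length: 1 of length 0, 1 of length 1, 1 of length 3. Total 3.

3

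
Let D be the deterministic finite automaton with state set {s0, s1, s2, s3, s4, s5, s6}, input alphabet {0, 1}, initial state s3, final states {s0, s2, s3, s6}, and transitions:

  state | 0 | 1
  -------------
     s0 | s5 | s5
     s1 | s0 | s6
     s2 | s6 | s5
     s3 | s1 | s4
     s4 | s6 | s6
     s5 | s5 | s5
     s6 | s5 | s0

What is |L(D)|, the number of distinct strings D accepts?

The useful subgraph on states {s0, s1, s3, s4, s6} is acyclic, so L(D) is finite; the longest accepting path visits 4 useful states, giving maximum string length 3.
Counting accepting paths from s3 by length: 1 of length 0, 4 of length 2, 3 of length 3. Total 8.

8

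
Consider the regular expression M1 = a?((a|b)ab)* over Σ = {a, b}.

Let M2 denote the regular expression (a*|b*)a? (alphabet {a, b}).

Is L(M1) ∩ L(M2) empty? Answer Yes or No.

The empty string ε is accepted by both M1 and M2.
Hence L(M1) ∩ L(M2) ≠ ∅.

No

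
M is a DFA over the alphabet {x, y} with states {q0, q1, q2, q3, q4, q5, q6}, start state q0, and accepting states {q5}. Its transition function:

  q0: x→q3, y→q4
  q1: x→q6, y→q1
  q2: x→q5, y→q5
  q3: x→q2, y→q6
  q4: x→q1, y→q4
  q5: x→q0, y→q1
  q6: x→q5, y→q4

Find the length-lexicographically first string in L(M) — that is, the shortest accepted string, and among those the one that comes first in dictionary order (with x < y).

xxx

A breadth-first search from q0 reaches an accepting state first via the path q0 → q3 → q2 → q5 on input xxx.
No string of length < 3 is accepted (BFS exhausts all shorter strings without reaching an accepting state), and xxx is the lexicographically least accepting string of length 3.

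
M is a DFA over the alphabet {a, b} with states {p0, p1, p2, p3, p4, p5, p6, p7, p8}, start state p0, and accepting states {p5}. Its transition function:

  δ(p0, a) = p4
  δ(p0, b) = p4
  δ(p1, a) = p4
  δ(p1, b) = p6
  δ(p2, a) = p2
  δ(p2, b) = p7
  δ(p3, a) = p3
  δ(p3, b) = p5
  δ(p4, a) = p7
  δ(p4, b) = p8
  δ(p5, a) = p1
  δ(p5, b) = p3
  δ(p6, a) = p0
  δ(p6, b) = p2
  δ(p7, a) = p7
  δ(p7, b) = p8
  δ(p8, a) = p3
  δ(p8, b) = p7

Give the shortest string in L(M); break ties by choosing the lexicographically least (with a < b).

abab

A breadth-first search from p0 reaches an accepting state first via the path p0 → p4 → p8 → p3 → p5 on input abab.
No string of length < 4 is accepted (BFS exhausts all shorter strings without reaching an accepting state), and abab is the lexicographically least accepting string of length 4.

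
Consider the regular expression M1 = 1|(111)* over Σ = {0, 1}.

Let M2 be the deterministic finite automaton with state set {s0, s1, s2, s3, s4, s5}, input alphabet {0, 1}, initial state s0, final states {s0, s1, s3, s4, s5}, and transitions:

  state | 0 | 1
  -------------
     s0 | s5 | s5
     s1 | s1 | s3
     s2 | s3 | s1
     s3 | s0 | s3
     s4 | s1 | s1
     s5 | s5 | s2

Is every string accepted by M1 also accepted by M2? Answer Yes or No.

Converting the expression M1 to a DFA (subset construction, then merging equivalent states) gives the minimal DFA with states {r0, r1, r2, r3, r4, r5}, start state r0, accepting states {r0, r2, r4} and transitions r0: 0→r1, 1→r2; r1: 0→r1, 1→r1; r2: 0→r1, 1→r3; r3: 0→r1, 1→r4; r4: 0→r1, 1→r5; r5: 0→r1, 1→r3.
Exploring the product automaton M1 × M2 from the start pair (r0, s0), following both machines on each input symbol, reaches 12 state pairs: (r0, s0), (r1, s5), (r2, s5), (r1, s2), (r3, s2), (r1, s3), (r1, s1), (r4, s1), (r1, s0), (r5, s3), (r3, s3), (r4, s3).
M1 accepts in {r0, r2, r4} and M2 accepts in {s0, s1, s3, s4, s5}. The reachable pairs whose M1-component is accepting are (r0, s0), (r2, s5), (r4, s1), (r4, s3); in each of them the M2-component is accepting too, so the product for L(M1) \ L(M2) (M1-component accepting, M2-component rejecting) has no reachable accepting pair and the difference is empty.
Hence every string in L(M1) is also in L(M2).

Yes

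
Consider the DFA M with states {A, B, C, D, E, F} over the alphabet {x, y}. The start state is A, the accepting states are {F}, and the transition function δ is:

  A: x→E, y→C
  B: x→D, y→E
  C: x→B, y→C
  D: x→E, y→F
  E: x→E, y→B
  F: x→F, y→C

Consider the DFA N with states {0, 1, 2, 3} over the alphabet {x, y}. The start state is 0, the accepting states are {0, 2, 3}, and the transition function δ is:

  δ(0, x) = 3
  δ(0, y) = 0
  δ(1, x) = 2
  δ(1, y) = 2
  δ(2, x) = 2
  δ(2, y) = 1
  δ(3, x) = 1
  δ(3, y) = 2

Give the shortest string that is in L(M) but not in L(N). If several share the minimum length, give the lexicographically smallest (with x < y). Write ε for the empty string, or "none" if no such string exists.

xyxy

The string xyxy is accepted by M but not by N.
No shorter string lies in the difference, and xyxy is the lexicographically first length-4 string in L(M) \ L(N).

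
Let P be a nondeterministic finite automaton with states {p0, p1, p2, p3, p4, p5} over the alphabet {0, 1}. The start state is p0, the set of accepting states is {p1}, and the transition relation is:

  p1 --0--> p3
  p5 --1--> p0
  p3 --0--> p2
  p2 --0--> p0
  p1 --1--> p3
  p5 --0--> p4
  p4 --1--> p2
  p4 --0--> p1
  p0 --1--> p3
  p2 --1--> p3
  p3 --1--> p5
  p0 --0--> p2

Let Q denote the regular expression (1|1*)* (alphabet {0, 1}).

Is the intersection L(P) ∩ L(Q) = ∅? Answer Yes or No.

Converting the expression Q to a DFA (subset construction, then merging equivalent states) gives the minimal DFA with states {q0, q1}, start state q0, accepting states {q0} and transitions q0: 0→q1, 1→q0; q1: 0→q1, 1→q1.
Exploring the product automaton P × Q from the start pair (p0, q0), following both machines on each input symbol, reaches 9 state pairs: (p0, q0), (p2, q1), (p3, q0), (p0, q1), (p3, q1), (p5, q0), (p5, q1), (p4, q1), (p1, q1).
P accepts in {p1} and Q accepts in {q0}; no reachable pair has both components accepting, so no string drives both machines to acceptance simultaneously and L(P) ∩ L(Q) = ∅.
So no string is accepted by both, and the intersection is empty.

Yes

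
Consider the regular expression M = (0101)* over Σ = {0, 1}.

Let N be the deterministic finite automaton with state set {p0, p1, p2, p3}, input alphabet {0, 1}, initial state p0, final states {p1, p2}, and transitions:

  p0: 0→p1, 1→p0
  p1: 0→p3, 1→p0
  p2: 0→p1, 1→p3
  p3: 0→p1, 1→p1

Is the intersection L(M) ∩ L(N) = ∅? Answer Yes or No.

Yes

Converting the expression M to a DFA (subset construction, then merging equivalent states) gives the minimal DFA with states {m0, m1, m2, m3, m4}, start state m0, accepting states {m0} and transitions m0: 0→m1, 1→m2; m1: 0→m2, 1→m3; m2: 0→m2, 1→m2; m3: 0→m4, 1→m2; m4: 0→m2, 1→m0.
Exploring the product automaton M × N from the start pair (m0, p0), following both machines on each input symbol, reaches 7 state pairs: (m0, p0), (m1, p1), (m2, p0), (m2, p3), (m3, p0), (m2, p1), (m4, p1).
M accepts in {m0} and N accepts in {p1, p2}; no reachable pair has both components accepting, so no string drives both machines to acceptance simultaneously and L(M) ∩ L(N) = ∅.
So no string is accepted by both, and the intersection is empty.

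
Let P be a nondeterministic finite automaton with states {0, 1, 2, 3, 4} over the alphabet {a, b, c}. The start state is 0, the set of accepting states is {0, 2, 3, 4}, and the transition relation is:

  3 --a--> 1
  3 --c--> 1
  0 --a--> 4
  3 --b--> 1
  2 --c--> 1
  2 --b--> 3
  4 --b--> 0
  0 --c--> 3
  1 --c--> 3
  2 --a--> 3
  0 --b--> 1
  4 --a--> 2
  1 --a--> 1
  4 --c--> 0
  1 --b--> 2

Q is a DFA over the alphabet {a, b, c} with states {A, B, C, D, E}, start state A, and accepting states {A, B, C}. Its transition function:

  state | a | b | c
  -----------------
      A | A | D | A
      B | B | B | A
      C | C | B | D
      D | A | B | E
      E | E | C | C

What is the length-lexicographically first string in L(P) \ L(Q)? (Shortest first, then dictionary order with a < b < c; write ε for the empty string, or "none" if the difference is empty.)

The string ab is accepted by P but not by Q.
No shorter string lies in the difference, and ab is the lexicographically first length-2 string in L(P) \ L(Q).

ab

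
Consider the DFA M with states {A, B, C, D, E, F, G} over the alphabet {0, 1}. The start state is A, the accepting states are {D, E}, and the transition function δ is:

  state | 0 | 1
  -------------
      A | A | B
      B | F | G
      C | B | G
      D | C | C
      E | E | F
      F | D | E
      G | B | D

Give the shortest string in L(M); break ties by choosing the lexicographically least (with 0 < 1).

100

A breadth-first search from A reaches an accepting state first via the path A → B → F → D on input 100.
No string of length < 3 is accepted (BFS exhausts all shorter strings without reaching an accepting state), and 100 is the lexicographically least accepting string of length 3.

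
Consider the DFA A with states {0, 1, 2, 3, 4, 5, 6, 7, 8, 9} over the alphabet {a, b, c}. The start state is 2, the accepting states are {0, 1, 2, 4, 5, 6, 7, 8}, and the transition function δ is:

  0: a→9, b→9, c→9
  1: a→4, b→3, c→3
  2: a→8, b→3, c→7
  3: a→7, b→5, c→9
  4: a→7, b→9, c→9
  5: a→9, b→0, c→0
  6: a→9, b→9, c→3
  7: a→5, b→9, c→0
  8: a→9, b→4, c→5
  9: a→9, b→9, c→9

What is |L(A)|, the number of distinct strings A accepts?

The useful subgraph on states {0, 2, 3, 4, 5, 7, 8} is acyclic, so L(A) is finite; the longest accepting path visits 6 useful states, giving maximum string length 5.
Counting accepting paths from 2 by length: 1 of length 0, 2 of length 1, 6 of length 2, 9 of length 3, 4 of length 4, 2 of length 5. Total 24.

24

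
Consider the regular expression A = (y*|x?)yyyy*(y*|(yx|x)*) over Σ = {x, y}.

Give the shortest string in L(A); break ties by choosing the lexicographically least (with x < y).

By inspection of the expression, no string of length less than 3 matches, and yyy is the lexicographically first match of length 3.

yyy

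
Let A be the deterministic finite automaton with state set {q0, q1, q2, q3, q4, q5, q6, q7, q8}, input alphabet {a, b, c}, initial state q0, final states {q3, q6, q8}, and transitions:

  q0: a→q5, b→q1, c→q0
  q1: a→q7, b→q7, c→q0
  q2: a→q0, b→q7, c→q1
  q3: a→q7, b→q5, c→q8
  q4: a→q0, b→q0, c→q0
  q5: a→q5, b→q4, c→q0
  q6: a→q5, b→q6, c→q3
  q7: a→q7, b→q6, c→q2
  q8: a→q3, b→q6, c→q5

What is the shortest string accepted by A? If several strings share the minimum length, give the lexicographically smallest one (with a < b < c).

bab

A breadth-first search from q0 reaches an accepting state first via the path q0 → q1 → q7 → q6 on input bab.
No string of length < 3 is accepted (BFS exhausts all shorter strings without reaching an accepting state), and bab is the lexicographically least accepting string of length 3.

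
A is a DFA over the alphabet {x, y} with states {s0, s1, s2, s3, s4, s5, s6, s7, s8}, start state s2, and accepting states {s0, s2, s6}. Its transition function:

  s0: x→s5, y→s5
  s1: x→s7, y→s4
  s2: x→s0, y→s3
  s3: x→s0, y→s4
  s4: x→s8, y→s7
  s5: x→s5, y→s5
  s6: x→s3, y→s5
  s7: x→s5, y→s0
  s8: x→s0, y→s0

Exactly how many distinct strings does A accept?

The useful subgraph on states {s0, s2, s3, s4, s7, s8} is acyclic, so L(A) is finite; the longest accepting path visits 5 useful states, giving maximum string length 4.
Counting accepting paths from s2 by length: 1 of length 0, 1 of length 1, 1 of length 2, 3 of length 4. Total 6.

6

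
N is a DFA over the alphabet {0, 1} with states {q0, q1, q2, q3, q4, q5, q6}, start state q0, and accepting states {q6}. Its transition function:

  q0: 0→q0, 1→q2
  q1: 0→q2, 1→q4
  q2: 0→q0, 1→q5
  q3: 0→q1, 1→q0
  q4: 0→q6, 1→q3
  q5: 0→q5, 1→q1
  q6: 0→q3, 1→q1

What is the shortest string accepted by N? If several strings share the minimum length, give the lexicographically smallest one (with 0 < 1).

A breadth-first search from q0 reaches an accepting state first via the path q0 → q2 → q5 → q1 → q4 → q6 on input 11110.
No string of length < 5 is accepted (BFS exhausts all shorter strings without reaching an accepting state), and 11110 is the lexicographically least accepting string of length 5.

11110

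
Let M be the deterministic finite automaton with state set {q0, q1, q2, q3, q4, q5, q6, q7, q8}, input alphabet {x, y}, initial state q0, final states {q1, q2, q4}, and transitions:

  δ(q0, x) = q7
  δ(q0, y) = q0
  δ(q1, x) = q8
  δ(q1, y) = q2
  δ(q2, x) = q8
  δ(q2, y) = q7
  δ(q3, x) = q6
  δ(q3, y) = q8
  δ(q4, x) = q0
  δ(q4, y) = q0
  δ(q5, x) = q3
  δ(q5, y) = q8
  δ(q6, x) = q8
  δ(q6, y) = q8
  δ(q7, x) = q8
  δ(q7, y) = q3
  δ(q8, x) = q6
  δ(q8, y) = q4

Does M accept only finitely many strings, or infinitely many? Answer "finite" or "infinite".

infinite

State q0 is reachable from the start and can reach an accepting state, and it lies on the cycle q0 → q0.
Traversing that cycle any number of times yields accepted strings of unbounded length, so the language is infinite.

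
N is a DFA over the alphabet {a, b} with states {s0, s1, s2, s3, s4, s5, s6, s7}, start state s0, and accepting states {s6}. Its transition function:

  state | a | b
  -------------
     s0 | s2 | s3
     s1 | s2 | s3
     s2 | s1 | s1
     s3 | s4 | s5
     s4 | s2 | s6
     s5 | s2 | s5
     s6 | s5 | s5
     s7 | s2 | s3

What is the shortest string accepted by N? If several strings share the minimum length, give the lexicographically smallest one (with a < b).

A breadth-first search from s0 reaches an accepting state first via the path s0 → s3 → s4 → s6 on input bab.
No string of length < 3 is accepted (BFS exhausts all shorter strings without reaching an accepting state), and bab is the lexicographically least accepting string of length 3.

bab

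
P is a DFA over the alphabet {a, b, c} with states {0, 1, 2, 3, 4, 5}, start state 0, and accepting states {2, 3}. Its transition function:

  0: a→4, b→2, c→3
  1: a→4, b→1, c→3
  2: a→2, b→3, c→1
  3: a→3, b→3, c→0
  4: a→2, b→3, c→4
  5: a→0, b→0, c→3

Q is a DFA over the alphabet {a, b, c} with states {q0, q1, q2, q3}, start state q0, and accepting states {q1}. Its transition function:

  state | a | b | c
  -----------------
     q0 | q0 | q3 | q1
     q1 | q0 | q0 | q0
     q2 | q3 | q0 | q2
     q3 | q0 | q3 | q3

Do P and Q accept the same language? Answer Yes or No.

No

The string b is accepted by P but rejected by Q.
So L(P) ≠ L(Q).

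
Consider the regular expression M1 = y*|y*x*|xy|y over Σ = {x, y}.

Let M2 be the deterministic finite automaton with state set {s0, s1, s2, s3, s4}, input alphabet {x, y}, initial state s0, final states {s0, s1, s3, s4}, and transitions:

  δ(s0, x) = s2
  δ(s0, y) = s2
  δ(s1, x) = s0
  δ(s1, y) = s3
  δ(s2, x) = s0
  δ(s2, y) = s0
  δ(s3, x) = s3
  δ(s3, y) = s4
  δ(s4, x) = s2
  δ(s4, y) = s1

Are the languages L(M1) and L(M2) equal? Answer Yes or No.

No

The string x is accepted by M1 but rejected by M2.
So L(M1) ≠ L(M2).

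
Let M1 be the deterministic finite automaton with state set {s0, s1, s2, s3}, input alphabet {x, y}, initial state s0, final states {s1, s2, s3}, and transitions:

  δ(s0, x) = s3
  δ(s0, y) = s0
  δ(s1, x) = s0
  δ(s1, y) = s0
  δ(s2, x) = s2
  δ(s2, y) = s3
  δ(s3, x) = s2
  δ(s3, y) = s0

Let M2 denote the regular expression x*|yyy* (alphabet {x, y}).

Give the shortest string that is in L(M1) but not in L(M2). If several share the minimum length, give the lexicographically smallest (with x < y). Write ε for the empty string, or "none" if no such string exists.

yx

The string yx is accepted by M1 but not by M2.
No shorter string lies in the difference, and yx is the lexicographically first length-2 string in L(M1) \ L(M2).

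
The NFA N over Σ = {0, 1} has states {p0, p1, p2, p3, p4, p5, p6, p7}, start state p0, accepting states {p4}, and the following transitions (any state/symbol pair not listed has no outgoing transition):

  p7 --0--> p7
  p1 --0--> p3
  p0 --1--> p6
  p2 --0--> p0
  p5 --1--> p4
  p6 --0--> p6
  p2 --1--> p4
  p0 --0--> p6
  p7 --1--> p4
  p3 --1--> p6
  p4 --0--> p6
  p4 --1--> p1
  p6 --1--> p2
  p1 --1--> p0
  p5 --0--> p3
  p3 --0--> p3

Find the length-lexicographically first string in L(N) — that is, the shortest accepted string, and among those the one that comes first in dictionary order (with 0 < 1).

A breadth-first search from p0 reaches an accepting state first via the path p0 → p6 → p2 → p4 on input 011.
No string of length < 3 is accepted (BFS exhausts all shorter strings without reaching an accepting state), and 011 is the lexicographically least accepting string of length 3.

011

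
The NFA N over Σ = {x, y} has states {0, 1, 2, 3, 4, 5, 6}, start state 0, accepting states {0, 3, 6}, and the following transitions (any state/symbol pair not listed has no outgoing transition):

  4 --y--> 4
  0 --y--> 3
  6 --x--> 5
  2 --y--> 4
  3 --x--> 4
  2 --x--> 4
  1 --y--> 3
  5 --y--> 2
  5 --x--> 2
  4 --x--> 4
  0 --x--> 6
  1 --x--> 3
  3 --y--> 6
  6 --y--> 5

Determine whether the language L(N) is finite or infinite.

finite

The useful states (reachable from 0 and able to reach an accepting state) are {0, 3, 6}.
Restricted to these states the transition graph has no cycle, so every accepting path has bounded length and L is finite.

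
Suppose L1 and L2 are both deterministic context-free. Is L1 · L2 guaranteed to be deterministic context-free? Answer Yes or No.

Take L₁ = {ε, c} (finite, hence regular and DCFL) and L₂ = {c aⁿbⁿ : n≥0} ∪ {cc aⁿb²ⁿ : n≥0} (a DCFL: the number of leading c's tells the DPDA whether to pop one stack symbol per b or per two b's). Then L₁L₂ ∩ cca⁺b* = {cc aⁿbⁿ : n≥1} ∪ {cc aⁿb²ⁿ : n≥1}. If L₁L₂ were a DCFL, so would be this intersection with a regular set, and a DPDA for it started from its configuration after reading cc would accept {aⁿbⁿ : n≥1} ∪ {aⁿb²ⁿ : n≥1}, which no deterministic PDA accepts (a DPDA for it would have a single run on aⁿb²ⁿ, accepting after the prefix aⁿbⁿ and accepting again after n more b's; an ordinary PDA that simulates it on a's and b's and, at any moment when it is accepting, may switch to reading only a fresh letter d while feeding each d to the simulation as a b, would accept aⁱbʲdᵏ (k≥1) exactly when both aⁱbʲ and aⁱbʲ⁺ᵏ are in the language, i.e. its language intersected with the regular set a*b*d⁺ would be exactly {aⁿbⁿdⁿ : n≥1} — impossible, since context-free languages are closed under intersection with regular sets and {aⁿbⁿdⁿ} is not context-free). Hence L₁L₂ is not a DCFL.

No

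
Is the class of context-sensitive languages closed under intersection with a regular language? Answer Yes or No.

Every regular language is context-sensitive, and context-sensitive languages are closed under intersection (an LBA runs the DFA check and then the LBA for L on the same linear tape).
So the context-sensitive languages are closed under intersection with a regular language.

Yes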